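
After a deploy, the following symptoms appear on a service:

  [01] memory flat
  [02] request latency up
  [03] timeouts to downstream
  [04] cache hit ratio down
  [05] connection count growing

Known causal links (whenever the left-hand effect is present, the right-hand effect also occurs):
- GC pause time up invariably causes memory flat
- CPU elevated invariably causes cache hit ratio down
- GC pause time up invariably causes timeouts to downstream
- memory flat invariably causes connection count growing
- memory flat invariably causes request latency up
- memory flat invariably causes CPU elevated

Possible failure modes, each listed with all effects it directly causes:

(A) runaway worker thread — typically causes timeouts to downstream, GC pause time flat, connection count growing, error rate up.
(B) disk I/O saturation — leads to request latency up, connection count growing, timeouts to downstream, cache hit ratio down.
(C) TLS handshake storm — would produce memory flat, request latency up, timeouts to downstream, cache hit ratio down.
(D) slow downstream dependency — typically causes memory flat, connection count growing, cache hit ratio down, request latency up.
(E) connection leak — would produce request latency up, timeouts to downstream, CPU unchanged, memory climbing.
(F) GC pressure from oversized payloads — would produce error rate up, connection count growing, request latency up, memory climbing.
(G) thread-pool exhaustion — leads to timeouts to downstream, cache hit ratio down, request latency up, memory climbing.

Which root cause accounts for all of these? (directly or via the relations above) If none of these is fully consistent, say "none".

Checking each candidate against the observations:
(A) runaway worker thread — does not account for memory flat, request latency up, cache hit ratio down
(B) disk I/O saturation — does not account for memory flat
(C) TLS handshake storm — memory flat ✓; request latency up ✓; timeouts to downstream ✓; cache hit ratio down ✓; connection count growing ✓ (through memory flat → connection count growing)
(D) slow downstream dependency — memory flat ✓; request latency up ✓; timeouts to downstream ✗; cache hit ratio down ✓; connection count growing ✓
(E) connection leak — memory flat ✗; request latency up ✓; timeouts to downstream ✓; cache hit ratio down ✗; connection count growing ✗
(F) GC pressure from oversized payloads — memory flat ✗; request latency up ✓; timeouts to downstream ✗; cache hit ratio down ✗; connection count growing ✓
(G) thread-pool exhaustion — memory flat ✗; request latency up ✓; timeouts to downstream ✓; cache hit ratio down ✓; connection count growing ✗
(C) alone accounts for all the evidence.

C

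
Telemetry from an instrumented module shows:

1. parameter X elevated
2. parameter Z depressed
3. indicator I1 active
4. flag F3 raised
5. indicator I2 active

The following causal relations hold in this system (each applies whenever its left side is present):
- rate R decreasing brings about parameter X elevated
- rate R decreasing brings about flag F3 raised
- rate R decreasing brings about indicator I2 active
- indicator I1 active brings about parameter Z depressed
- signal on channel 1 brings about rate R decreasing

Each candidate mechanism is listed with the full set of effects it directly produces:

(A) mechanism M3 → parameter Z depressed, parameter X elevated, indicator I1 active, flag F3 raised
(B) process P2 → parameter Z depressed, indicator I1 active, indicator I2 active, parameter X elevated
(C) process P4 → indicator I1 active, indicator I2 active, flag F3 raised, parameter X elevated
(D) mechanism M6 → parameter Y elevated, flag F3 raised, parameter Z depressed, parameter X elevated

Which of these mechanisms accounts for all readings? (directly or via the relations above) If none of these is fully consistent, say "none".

Checking each candidate against the observations:
(A) mechanism M3 — parameter X elevated yes; parameter Z depressed yes; indicator I1 active yes; flag F3 raised yes; indicator I2 active NO
(B) process P2 — does not account for flag F3 raised
(C) process P4 — parameter X elevated yes; parameter Z depressed yes (by indicator I1 active → parameter Z depressed); indicator I1 active yes; flag F3 raised yes; indicator I2 active yes
(D) mechanism M6 — parameter X elevated yes; parameter Z depressed yes; indicator I1 active NO; flag F3 raised yes; indicator I2 active NO
(C) is the only candidate with no mismatches.

C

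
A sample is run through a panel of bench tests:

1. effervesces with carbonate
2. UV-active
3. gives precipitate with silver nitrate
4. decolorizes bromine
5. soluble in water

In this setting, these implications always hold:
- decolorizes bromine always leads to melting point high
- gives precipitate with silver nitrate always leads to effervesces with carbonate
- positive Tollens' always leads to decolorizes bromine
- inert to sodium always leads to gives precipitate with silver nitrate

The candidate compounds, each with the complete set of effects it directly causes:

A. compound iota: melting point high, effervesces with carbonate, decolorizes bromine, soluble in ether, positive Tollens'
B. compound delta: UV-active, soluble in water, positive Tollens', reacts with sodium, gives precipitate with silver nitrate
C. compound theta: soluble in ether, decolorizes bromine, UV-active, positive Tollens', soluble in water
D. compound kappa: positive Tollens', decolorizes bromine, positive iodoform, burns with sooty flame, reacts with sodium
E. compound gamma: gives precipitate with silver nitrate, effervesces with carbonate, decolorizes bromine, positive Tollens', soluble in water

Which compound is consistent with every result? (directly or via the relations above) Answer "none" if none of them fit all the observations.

B

Checking each candidate against the observations:
(A) compound iota — does not account for UV-active, gives precipitate with silver nitrate, soluble in water
(B) compound delta — accounts for every observation (effervesces with carbonate by gives precipitate with silver nitrate → effervesces with carbonate)
(C) compound theta — does not account for effervesces with carbonate, gives precipitate with silver nitrate
(D) compound kappa — does not account for effervesces with carbonate, UV-active, gives precipitate with silver nitrate, soluble in water
(E) compound gamma — does not account for UV-active
(B) alone accounts for all the evidence.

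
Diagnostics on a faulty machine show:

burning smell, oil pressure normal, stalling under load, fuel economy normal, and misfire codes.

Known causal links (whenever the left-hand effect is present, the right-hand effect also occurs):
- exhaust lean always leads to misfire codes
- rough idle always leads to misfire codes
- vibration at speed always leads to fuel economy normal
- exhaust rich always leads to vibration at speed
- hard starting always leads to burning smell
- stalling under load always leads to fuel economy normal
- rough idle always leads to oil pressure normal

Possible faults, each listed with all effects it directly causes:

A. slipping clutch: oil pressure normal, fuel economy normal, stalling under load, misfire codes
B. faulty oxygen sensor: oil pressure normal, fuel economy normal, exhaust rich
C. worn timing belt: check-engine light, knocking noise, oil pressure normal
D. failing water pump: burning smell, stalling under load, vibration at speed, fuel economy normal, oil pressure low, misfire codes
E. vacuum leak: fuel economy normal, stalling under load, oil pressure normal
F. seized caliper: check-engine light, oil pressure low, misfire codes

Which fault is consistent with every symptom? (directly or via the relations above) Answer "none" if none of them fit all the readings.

Testing each hypothesis:
(A) slipping clutch — burning smell ✗; oil pressure normal ✓; stalling under load ✓; fuel economy normal ✓; misfire codes ✓
(B) faulty oxygen sensor — burning smell ✗; oil pressure normal ✓; stalling under load ✗; fuel economy normal ✓; misfire codes ✗
(C) worn timing belt — burning smell ✗; oil pressure normal ✓; stalling under load ✗; fuel economy normal ✗; misfire codes ✗
(D) failing water pump — burning smell ✓; oil pressure normal ✗; stalling under load ✓; fuel economy normal ✓; misfire codes ✓
(E) vacuum leak — burning smell ✗; oil pressure normal ✓; stalling under load ✓; fuel economy normal ✓; misfire codes ✗
(F) seized caliper — burning smell ✗; oil pressure normal ✗; stalling under load ✗; fuel economy normal ✗; misfire codes ✓
None of the listed candidates fits everything.

none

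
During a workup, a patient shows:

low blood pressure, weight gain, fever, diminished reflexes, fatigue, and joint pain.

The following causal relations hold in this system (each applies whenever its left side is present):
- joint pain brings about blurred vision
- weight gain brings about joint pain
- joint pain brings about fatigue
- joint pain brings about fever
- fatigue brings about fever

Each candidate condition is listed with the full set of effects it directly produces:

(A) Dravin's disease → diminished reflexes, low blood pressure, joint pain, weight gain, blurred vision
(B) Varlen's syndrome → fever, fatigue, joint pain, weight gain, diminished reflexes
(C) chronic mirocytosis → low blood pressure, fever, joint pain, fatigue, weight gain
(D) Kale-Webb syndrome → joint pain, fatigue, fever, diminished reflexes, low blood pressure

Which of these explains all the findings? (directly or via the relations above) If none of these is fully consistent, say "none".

A

Testing each hypothesis:
(A) Dravin's disease — accounts for every observation (fever by joint pain → fever)
(B) Varlen's syndrome — low blood pressure miss; weight gain match; fever match; diminished reflexes match; fatigue match; joint pain match
(C) chronic mirocytosis — does not account for diminished reflexes
(D) Kale-Webb syndrome — low blood pressure match; weight gain miss; fever match; diminished reflexes match; fatigue match; joint pain match
(A) alone accounts for all the evidence.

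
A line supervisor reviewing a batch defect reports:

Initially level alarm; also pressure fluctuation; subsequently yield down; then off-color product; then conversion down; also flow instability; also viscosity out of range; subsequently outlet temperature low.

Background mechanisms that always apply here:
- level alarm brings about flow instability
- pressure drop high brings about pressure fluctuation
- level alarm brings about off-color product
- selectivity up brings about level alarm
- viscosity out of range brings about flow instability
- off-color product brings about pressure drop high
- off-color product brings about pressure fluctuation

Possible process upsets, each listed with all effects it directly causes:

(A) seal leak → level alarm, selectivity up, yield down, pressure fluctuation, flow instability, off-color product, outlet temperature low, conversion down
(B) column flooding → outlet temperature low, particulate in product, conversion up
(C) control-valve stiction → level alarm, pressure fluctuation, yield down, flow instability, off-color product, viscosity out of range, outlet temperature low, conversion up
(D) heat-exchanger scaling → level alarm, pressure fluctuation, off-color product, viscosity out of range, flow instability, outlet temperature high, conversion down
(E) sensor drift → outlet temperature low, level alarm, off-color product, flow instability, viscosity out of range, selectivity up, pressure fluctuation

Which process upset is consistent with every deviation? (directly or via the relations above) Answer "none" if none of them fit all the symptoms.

Per-candidate check:
(A) seal leak — level alarm match; pressure fluctuation match; yield down match; off-color product match; conversion down match; flow instability match; viscosity out of range miss; outlet temperature low match
(B) column flooding — fails on level alarm, pressure fluctuation, yield down, off-color product, conversion down, flow instability, viscosity out of range (predicts conversion up, not conversion down)
(C) control-valve stiction — fails on conversion down (predicts conversion up, not conversion down)
(D) heat-exchanger scaling — level alarm match; pressure fluctuation match; yield down miss; off-color product match; conversion down match; flow instability match; viscosity out of range match; outlet temperature low miss
(E) sensor drift — level alarm match; pressure fluctuation match; yield down miss; off-color product match; conversion down miss; flow instability match; viscosity out of range match; outlet temperature low match
None of the listed candidates fits everything.

none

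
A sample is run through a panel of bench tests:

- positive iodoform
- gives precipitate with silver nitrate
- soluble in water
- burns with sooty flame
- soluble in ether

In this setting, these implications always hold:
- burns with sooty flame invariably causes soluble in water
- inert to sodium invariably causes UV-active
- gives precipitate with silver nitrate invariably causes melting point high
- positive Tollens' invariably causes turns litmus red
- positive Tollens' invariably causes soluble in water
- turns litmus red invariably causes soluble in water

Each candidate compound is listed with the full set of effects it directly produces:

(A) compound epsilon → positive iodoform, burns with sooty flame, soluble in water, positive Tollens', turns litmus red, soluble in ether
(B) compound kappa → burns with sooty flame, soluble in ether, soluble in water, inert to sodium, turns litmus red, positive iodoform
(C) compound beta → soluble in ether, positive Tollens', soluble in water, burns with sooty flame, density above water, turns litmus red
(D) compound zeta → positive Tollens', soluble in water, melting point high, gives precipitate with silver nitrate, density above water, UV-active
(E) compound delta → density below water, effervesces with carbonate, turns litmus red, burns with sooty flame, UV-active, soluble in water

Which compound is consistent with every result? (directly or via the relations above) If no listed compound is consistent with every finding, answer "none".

none

Checking each candidate against the observations:
(A) compound epsilon — positive iodoform yes; gives precipitate with silver nitrate NO; soluble in water yes; burns with sooty flame yes; soluble in ether yes
(B) compound kappa — does not account for gives precipitate with silver nitrate
(C) compound beta — positive iodoform NO; gives precipitate with silver nitrate NO; soluble in water yes; burns with sooty flame yes; soluble in ether yes
(D) compound zeta — does not account for positive iodoform, burns with sooty flame, soluble in ether
(E) compound delta — does not account for positive iodoform, gives precipitate with silver nitrate, soluble in ether
No candidate is consistent with all observations.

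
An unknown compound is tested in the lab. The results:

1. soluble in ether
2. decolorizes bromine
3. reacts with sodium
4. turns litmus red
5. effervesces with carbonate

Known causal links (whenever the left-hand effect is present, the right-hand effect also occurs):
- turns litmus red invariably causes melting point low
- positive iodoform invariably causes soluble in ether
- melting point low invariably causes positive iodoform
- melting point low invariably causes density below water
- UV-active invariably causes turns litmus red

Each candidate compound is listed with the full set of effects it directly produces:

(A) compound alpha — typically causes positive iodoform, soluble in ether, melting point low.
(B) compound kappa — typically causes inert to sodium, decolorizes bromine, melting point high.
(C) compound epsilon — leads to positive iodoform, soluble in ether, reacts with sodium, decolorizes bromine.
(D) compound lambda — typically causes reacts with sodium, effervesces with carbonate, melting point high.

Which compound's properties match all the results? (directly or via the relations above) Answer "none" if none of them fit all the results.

none

Testing each hypothesis:
(A) compound alpha — soluble in ether +; decolorizes bromine -; reacts with sodium -; turns litmus red -; effervesces with carbonate -
(B) compound kappa — soluble in ether -; decolorizes bromine +; reacts with sodium -; turns litmus red -; effervesces with carbonate -
(C) compound epsilon — does not account for turns litmus red, effervesces with carbonate
(D) compound lambda — soluble in ether -; decolorizes bromine -; reacts with sodium +; turns litmus red -; effervesces with carbonate +
Every candidate fails on at least one observation.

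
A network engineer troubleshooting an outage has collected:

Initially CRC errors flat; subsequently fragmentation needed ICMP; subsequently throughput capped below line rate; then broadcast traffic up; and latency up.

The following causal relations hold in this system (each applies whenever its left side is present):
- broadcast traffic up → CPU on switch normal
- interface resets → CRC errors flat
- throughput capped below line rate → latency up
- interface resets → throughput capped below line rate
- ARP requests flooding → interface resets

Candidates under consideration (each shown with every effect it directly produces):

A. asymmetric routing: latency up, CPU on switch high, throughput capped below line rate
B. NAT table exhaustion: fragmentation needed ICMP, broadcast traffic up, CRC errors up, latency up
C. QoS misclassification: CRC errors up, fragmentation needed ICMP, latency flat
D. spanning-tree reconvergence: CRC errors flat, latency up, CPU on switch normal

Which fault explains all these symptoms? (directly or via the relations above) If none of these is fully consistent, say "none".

none

Per-candidate check:
(A) asymmetric routing — CRC errors flat -; fragmentation needed ICMP -; throughput capped below line rate +; broadcast traffic up -; latency up +
(B) NAT table exhaustion — CRC errors flat -; fragmentation needed ICMP +; throughput capped below line rate -; broadcast traffic up +; latency up +
(C) QoS misclassification — fails on CRC errors flat, throughput capped below line rate, broadcast traffic up, latency up (predicts CRC errors up, not CRC errors flat; predicts latency flat, not latency up)
(D) spanning-tree reconvergence — CRC errors flat +; fragmentation needed ICMP -; throughput capped below line rate -; broadcast traffic up -; latency up +
Every candidate fails on at least one observation.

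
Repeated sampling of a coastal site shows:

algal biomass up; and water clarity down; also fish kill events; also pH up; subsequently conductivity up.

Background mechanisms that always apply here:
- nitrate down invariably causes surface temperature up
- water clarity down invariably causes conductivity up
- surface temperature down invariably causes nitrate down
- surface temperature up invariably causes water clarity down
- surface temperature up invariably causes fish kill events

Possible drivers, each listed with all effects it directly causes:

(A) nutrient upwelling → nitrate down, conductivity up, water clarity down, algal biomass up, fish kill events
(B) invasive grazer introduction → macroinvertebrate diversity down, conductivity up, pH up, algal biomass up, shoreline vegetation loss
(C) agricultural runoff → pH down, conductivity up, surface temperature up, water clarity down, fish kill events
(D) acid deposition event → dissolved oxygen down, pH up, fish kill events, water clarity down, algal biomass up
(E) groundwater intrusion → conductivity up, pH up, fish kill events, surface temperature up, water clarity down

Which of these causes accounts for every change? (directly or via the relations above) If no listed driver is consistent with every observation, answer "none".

Testing each hypothesis:
(A) nutrient upwelling — does not account for pH up
(B) invasive grazer introduction — algal biomass up yes; water clarity down NO; fish kill events NO; pH up yes; conductivity up yes
(C) agricultural runoff — algal biomass up NO; water clarity down yes; fish kill events yes; pH up NO; conductivity up yes
(D) acid deposition event — accounts for every observation (conductivity up via water clarity down → conductivity up)
(E) groundwater intrusion — algal biomass up NO; water clarity down yes; fish kill events yes; pH up yes; conductivity up yes
Only (D) is consistent with every observation.

D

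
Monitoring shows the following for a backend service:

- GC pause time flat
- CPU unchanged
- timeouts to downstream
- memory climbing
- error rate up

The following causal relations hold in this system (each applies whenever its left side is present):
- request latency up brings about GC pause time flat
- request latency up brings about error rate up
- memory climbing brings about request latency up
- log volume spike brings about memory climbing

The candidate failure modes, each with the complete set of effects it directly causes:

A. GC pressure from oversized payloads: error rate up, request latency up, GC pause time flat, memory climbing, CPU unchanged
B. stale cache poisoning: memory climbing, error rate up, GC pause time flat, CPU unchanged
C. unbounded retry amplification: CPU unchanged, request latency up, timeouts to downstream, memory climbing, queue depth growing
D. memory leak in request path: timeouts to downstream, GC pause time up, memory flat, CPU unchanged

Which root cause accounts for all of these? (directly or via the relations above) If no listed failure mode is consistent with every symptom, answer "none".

C

For each candidate, compare predicted effects to what was observed:
(A) GC pressure from oversized payloads — GC pause time flat +; CPU unchanged +; timeouts to downstream -; memory climbing +; error rate up +
(B) stale cache poisoning — does not account for timeouts to downstream
(C) unbounded retry amplification — accounts for every observation (GC pause time flat via request latency up → GC pause time flat)
(D) memory leak in request path — fails on GC pause time flat, memory climbing, error rate up (predicts GC pause time up, not GC pause time flat; predicts memory flat, not memory climbing)
(C) is the only candidate with no mismatches.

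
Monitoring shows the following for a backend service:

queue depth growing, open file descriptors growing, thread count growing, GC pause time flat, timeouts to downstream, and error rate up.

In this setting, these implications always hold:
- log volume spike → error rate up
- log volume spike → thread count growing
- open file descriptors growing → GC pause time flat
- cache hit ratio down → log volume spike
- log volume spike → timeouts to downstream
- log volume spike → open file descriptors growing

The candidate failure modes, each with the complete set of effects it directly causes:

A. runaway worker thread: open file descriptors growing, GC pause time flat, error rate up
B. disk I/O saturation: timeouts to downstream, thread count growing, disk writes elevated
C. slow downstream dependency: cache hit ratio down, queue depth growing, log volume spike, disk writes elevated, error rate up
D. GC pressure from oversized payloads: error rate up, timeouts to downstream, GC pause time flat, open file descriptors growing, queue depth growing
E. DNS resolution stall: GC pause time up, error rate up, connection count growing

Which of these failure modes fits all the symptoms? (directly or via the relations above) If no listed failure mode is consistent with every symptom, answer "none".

C

Per-candidate check:
(A) runaway worker thread — does not account for queue depth growing, thread count growing, timeouts to downstream
(B) disk I/O saturation — does not account for queue depth growing, open file descriptors growing, GC pause time flat, error rate up
(C) slow downstream dependency — accounts for every observation (open file descriptors growing through log volume spike → open file descriptors growing)
(D) GC pressure from oversized payloads — queue depth growing +; open file descriptors growing +; thread count growing -; GC pause time flat +; timeouts to downstream +; error rate up +
(E) DNS resolution stall — fails on queue depth growing, open file descriptors growing, thread count growing, GC pause time flat, timeouts to downstream (predicts GC pause time up, not GC pause time flat)
(C) alone accounts for all the evidence.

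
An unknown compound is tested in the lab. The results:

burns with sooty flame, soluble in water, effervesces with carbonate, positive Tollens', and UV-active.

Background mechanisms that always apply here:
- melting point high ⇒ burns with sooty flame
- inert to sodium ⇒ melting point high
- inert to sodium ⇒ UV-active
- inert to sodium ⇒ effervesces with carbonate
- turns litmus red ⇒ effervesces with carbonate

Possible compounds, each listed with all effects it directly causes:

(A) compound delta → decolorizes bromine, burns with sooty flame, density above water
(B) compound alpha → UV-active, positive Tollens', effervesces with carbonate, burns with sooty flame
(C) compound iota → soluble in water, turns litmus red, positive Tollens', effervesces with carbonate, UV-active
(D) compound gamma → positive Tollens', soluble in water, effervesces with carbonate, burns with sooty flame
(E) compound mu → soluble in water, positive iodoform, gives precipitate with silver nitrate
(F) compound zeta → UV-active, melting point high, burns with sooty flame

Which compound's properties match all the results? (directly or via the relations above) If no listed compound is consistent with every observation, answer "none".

none

For each candidate, compare predicted effects to what was observed:
(A) compound delta — does not account for soluble in water, effervesces with carbonate, positive Tollens', UV-active
(B) compound alpha — burns with sooty flame ✓; soluble in water ✗; effervesces with carbonate ✓; positive Tollens' ✓; UV-active ✓
(C) compound iota — burns with sooty flame ✗; soluble in water ✓; effervesces with carbonate ✓; positive Tollens' ✓; UV-active ✓
(D) compound gamma — does not account for UV-active
(E) compound mu — does not account for burns with sooty flame, effervesces with carbonate, positive Tollens', UV-active
(F) compound zeta — burns with sooty flame ✓; soluble in water ✗; effervesces with carbonate ✗; positive Tollens' ✗; UV-active ✓
Every candidate fails on at least one observation.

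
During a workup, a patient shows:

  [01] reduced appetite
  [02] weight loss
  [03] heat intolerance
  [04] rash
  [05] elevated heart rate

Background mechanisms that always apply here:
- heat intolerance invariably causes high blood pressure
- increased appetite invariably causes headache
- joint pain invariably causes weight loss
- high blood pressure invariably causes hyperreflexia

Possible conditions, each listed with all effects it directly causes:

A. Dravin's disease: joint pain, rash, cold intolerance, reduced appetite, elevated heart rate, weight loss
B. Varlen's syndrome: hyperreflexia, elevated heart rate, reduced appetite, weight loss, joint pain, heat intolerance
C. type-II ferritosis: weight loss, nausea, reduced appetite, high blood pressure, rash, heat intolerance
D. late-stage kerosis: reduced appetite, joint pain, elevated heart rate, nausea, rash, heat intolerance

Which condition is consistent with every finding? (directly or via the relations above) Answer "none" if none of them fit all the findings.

Testing each hypothesis:
(A) Dravin's disease — fails on heat intolerance (predicts cold intolerance, not heat intolerance)
(B) Varlen's syndrome — does not account for rash
(C) type-II ferritosis — does not account for elevated heart rate
(D) late-stage kerosis — accounts for every observation (weight loss through joint pain → weight loss)
(D) alone accounts for all the evidence.

D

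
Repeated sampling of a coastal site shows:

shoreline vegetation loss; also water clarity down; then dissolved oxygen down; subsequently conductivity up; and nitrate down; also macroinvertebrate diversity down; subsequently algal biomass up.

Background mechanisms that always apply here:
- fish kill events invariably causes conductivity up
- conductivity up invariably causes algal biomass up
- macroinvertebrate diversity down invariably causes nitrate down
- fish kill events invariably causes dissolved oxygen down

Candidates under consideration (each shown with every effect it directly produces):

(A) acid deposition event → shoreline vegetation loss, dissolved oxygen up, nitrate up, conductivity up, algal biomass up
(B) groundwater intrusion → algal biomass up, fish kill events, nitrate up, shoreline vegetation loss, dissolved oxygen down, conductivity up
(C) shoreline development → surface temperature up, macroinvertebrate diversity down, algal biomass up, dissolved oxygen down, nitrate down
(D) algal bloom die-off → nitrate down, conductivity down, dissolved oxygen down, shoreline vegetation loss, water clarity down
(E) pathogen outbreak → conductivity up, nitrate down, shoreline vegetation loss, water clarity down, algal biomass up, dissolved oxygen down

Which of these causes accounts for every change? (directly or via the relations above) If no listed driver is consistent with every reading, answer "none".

none

Checking each candidate against the observations:
(A) acid deposition event — fails on water clarity down, dissolved oxygen down, nitrate down, macroinvertebrate diversity down (predicts dissolved oxygen up, not dissolved oxygen down; predicts nitrate up, not nitrate down)
(B) groundwater intrusion — shoreline vegetation loss match; water clarity down miss; dissolved oxygen down match; conductivity up match; nitrate down miss; macroinvertebrate diversity down miss; algal biomass up match
(C) shoreline development — shoreline vegetation loss miss; water clarity down miss; dissolved oxygen down match; conductivity up miss; nitrate down match; macroinvertebrate diversity down match; algal biomass up match
(D) algal bloom die-off — fails on conductivity up, macroinvertebrate diversity down, algal biomass up (predicts conductivity down, not conductivity up)
(E) pathogen outbreak — does not account for macroinvertebrate diversity down
Every candidate fails on at least one observation.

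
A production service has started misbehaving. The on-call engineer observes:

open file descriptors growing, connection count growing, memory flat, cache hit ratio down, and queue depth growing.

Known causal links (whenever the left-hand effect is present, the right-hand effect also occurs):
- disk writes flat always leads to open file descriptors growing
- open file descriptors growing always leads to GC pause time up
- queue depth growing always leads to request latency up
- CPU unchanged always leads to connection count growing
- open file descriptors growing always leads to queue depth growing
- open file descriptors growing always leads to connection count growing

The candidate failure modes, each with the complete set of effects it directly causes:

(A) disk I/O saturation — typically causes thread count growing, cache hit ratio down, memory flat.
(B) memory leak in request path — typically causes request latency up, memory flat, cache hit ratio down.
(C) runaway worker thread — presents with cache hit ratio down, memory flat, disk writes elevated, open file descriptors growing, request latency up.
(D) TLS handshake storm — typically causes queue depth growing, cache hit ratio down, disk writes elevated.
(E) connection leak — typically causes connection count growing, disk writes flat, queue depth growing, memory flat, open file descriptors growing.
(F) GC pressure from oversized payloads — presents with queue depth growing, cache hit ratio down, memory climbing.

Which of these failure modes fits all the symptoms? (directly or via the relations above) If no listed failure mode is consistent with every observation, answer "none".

C

Testing each hypothesis:
(A) disk I/O saturation — does not account for open file descriptors growing, connection count growing, queue depth growing
(B) memory leak in request path — does not account for open file descriptors growing, connection count growing, queue depth growing
(C) runaway worker thread — open file descriptors growing yes; connection count growing yes (via open file descriptors growing → connection count growing); memory flat yes; cache hit ratio down yes; queue depth growing yes (via open file descriptors growing → queue depth growing)
(D) TLS handshake storm — open file descriptors growing NO; connection count growing NO; memory flat NO; cache hit ratio down yes; queue depth growing yes
(E) connection leak — open file descriptors growing yes; connection count growing yes; memory flat yes; cache hit ratio down NO; queue depth growing yes
(F) GC pressure from oversized payloads — open file descriptors growing NO; connection count growing NO; memory flat NO; cache hit ratio down yes; queue depth growing yes
(C) is the only candidate with no mismatches.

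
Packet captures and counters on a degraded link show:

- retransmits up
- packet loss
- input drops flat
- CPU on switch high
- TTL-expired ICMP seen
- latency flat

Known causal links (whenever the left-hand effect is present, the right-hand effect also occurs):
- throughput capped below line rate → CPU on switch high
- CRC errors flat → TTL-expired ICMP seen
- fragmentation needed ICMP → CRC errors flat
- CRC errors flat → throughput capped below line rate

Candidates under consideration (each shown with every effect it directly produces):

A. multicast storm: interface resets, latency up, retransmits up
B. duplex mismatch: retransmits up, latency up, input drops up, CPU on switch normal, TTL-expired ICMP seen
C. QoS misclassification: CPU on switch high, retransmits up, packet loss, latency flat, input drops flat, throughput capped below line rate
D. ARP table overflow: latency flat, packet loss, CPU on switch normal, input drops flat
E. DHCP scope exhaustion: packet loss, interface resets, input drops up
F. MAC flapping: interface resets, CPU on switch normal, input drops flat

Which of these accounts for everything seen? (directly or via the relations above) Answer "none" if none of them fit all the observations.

none

Per-candidate check:
(A) multicast storm — retransmits up yes; packet loss NO; input drops flat NO; CPU on switch high NO; TTL-expired ICMP seen NO; latency flat NO
(B) duplex mismatch — retransmits up yes; packet loss NO; input drops flat NO; CPU on switch high NO; TTL-expired ICMP seen yes; latency flat NO
(C) QoS misclassification — does not account for TTL-expired ICMP seen
(D) ARP table overflow — fails on retransmits up, CPU on switch high, TTL-expired ICMP seen (predicts CPU on switch normal, not CPU on switch high)
(E) DHCP scope exhaustion — retransmits up NO; packet loss yes; input drops flat NO; CPU on switch high NO; TTL-expired ICMP seen NO; latency flat NO
(F) MAC flapping — fails on retransmits up, packet loss, CPU on switch high, TTL-expired ICMP seen, latency flat (predicts CPU on switch normal, not CPU on switch high)
No candidate is consistent with all observations.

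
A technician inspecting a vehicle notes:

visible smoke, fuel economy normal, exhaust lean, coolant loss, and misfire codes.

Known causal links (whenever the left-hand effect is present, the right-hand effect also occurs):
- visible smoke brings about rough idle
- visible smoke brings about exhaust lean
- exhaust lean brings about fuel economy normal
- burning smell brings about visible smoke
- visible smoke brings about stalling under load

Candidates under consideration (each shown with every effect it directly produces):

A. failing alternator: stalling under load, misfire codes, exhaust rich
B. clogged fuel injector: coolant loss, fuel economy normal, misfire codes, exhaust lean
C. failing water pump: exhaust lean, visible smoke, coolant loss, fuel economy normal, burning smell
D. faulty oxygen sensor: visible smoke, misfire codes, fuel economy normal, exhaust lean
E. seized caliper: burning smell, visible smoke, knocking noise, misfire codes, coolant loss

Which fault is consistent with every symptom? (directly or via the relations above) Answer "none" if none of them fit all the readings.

E

Checking each candidate against the observations:
(A) failing alternator — visible smoke miss; fuel economy normal miss; exhaust lean miss; coolant loss miss; misfire codes match
(B) clogged fuel injector — does not account for visible smoke
(C) failing water pump — visible smoke match; fuel economy normal match; exhaust lean match; coolant loss match; misfire codes miss
(D) faulty oxygen sensor — visible smoke match; fuel economy normal match; exhaust lean match; coolant loss miss; misfire codes match
(E) seized caliper — visible smoke match; fuel economy normal match (through visible smoke → exhaust lean → fuel economy normal); exhaust lean match (through visible smoke → exhaust lean); coolant loss match; misfire codes match
(E) alone accounts for all the evidence.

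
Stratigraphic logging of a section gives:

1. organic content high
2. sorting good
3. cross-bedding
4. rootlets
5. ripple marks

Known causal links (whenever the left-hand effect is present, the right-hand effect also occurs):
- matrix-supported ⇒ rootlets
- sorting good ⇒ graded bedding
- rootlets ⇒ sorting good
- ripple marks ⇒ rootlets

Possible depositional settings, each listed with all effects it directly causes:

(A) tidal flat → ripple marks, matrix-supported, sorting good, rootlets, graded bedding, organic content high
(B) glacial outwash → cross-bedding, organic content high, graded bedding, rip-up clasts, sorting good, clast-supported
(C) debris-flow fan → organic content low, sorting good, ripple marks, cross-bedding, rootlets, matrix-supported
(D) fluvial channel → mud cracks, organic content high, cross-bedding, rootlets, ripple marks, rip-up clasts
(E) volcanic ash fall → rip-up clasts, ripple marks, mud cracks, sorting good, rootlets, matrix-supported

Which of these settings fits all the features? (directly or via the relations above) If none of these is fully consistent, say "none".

D

Per-candidate check:
(A) tidal flat — organic content high ✓; sorting good ✓; cross-bedding ✗; rootlets ✓; ripple marks ✓
(B) glacial outwash — does not account for rootlets, ripple marks
(C) debris-flow fan — organic content high ✗; sorting good ✓; cross-bedding ✓; rootlets ✓; ripple marks ✓
(D) fluvial channel — organic content high ✓; sorting good ✓ (by rootlets → sorting good); cross-bedding ✓; rootlets ✓; ripple marks ✓
(E) volcanic ash fall — organic content high ✗; sorting good ✓; cross-bedding ✗; rootlets ✓; ripple marks ✓
Only (D) is consistent with every observation.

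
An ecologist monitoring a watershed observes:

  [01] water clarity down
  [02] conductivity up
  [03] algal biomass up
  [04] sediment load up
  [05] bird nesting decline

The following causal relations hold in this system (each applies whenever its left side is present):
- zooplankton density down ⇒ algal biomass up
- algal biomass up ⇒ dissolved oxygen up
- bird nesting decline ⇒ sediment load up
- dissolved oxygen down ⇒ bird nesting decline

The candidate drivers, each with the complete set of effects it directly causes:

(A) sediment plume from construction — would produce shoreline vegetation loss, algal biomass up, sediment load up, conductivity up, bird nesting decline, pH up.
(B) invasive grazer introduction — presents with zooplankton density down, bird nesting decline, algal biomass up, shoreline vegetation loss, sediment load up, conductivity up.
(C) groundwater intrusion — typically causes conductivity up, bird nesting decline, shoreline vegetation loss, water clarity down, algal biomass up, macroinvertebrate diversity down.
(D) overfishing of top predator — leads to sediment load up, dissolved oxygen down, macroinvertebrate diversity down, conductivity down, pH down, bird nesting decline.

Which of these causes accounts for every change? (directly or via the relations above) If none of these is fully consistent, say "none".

C

For each candidate, compare predicted effects to what was observed:
(A) sediment plume from construction — does not account for water clarity down
(B) invasive grazer introduction — does not account for water clarity down
(C) groundwater intrusion — water clarity down ✓; conductivity up ✓; algal biomass up ✓; sediment load up ✓ (by bird nesting decline → sediment load up); bird nesting decline ✓
(D) overfishing of top predator — fails on water clarity down, conductivity up, algal biomass up (predicts conductivity down, not conductivity up)
(C) is the only candidate with no mismatches.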